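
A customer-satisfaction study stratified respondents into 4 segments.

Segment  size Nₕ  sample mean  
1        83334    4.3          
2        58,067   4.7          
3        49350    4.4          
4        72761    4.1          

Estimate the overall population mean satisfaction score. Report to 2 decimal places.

N = 263512; weights Wₕ = Nₕ/N = (0.3162, 0.2204, 0.1873, 0.2761).
x̄_st = Σ Wₕ·x̄ₕ = 0.3162·4.3 + 0.2204·4.7 + 0.1873·4.4 + 0.2761·4.1 ≈ 4.3516...
→ 4.35.

4.35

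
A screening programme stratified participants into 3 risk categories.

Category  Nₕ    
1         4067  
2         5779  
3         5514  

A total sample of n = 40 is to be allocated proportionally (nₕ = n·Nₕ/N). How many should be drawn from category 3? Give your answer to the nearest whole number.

14

N = 4067 + 5779 + 5514 = 15360.
n_3 = 40·5514/15360 = 14.359... → 14.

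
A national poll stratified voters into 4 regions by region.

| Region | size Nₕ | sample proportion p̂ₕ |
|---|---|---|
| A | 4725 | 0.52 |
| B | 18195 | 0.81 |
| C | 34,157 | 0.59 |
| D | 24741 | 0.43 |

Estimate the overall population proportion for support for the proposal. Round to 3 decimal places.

0.586

Wₕ = Nₕ/N with N = 81818: 0.0578, 0.2224, 0.4175, 0.3024.
p̂_st = 0.0578·0.52 + 0.2224·0.81 + 0.4175·0.59 + 0.3024·0.43 ≈ 0.58650... → 0.586.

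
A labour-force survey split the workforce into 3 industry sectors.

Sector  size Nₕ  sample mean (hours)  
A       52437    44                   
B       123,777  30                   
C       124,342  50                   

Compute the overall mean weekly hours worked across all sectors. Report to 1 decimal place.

40.7

N = 300556; weights Wₕ = Nₕ/N = (0.1745, 0.4118, 0.4137).
x̄_st = Σ Wₕ·x̄ₕ = 0.1745·44 + 0.4118·30 + 0.4137·50 ≈ 40.717...
→ 40.7.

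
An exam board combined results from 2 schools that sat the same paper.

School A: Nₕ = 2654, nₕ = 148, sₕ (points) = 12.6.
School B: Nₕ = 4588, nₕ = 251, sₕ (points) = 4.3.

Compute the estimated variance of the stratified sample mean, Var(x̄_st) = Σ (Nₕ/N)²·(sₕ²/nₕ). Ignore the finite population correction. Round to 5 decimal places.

N = 7242; Wₕ = Nₕ/N.
school A: (2654/7242)²·12.6²/148 = 0.14406689
school B: (4588/7242)²·4.3²/251 = 0.02956603
Sum = 0.17363291 → 0.17363.

0.17363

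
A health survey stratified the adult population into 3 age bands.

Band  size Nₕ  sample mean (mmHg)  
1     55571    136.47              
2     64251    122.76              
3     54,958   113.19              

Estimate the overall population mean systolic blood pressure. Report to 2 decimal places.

124.11

x̄_st = (Σ Nₕx̄ₕ) / (Σ Nₕ) = (55571·136.47 + 64251·122.76 + 54958·113.19) / 174780
= 21691923.15 / 174780 = 124.1099... → 124.11.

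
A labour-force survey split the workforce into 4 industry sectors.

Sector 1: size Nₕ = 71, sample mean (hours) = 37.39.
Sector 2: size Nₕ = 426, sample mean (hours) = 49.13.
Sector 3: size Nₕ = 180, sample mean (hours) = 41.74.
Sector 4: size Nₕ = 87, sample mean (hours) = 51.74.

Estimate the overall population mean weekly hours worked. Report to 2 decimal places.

x̄_st = (Σ Nₕx̄ₕ) / (Σ Nₕ) = (71·37.39 + 426·49.13 + 180·41.74 + 87·51.74) / 764
= 35598.65 / 764 = 46.5951... → 46.60.

46.60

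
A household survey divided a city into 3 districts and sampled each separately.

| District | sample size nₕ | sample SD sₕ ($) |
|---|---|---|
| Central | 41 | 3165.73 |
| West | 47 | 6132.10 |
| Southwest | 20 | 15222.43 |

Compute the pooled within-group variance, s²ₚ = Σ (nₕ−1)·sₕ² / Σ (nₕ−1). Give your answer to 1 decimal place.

62222103.8

Central: (41−1)·3165.73² = 40·10021846.4329 = 400873857.316
West: (47−1)·6132.10² = 46·37602650.41 = 1729721918.86
Southwest: (20−1)·15222.43² = 19·231722375.1049 = 4402725126.9931
Numerator = 6533320903.1691; denominator = Σ(nₕ−1) = 105.
s²ₚ = 6533320903.1691/105 = 62222103.840... → 62222103.8.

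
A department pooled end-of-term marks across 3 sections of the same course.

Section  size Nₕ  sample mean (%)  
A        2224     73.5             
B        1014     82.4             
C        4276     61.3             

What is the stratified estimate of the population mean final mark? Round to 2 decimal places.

x̄_st = (Σ Nₕx̄ₕ) / (Σ Nₕ) = (2224·73.5 + 1014·82.4 + 4276·61.3) / 7514
= 509136.4 / 7514 = 67.7584... → 67.76.

67.76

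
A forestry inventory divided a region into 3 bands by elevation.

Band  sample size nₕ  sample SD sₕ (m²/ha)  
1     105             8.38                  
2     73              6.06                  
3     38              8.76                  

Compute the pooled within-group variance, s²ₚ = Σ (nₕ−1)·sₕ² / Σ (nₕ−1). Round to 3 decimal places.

1: (105−1)·8.38² = 104·70.2244 = 7303.3376
2: (73−1)·6.06² = 72·36.7236 = 2644.0992
3: (38−1)·8.76² = 37·76.7376 = 2839.2912
Numerator = 12786.728; denominator = Σ(nₕ−1) = 213.
s²ₚ = 12786.728/213 = 60.03159... → 60.032.

60.032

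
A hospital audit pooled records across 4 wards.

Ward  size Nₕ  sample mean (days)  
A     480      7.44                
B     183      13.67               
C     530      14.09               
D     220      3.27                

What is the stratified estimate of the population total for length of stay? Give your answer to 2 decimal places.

A: 480·7.44 = 3571.2
B: 183·13.67 = 2501.61
C: 530·14.09 = 7467.7
D: 220·3.27 = 719.4
τ̂ = Σ Nₕx̄ₕ = 14259.91.

14259.91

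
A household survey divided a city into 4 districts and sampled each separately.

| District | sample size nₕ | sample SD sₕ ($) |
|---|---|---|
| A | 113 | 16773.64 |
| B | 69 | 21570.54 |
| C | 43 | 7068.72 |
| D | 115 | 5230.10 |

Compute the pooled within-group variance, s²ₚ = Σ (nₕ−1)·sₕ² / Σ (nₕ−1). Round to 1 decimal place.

A: (113−1)·16773.64² = 112·281354998.8496 = 31511759871.1552
B: (69−1)·21570.54² = 68·465288195.8916 = 31639597320.6288
C: (43−1)·7068.72² = 42·49966802.4384 = 2098605702.4128
D: (115−1)·5230.10² = 114·27353946.01 = 3118349845.14
Numerator = 68368312739.3368; denominator = Σ(nₕ−1) = 336.
s²ₚ = 68368312739.3368/336 = 203477121.248... → 203477121.2.

203477121.2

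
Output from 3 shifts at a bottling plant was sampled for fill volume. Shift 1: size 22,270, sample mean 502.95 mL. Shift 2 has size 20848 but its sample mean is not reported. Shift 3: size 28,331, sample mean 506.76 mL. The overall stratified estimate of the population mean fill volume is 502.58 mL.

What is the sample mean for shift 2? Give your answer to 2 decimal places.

496.50

Σ Nₕx̄ₕ = N·μ, so 20848·x̄_2 = 71449·502.58 − (22270·502.95 + 28331·506.76).
= 35908838.42 − 25557714.06 = 10351124.36.
x̄_2 = 10351124.36 / 20848 = 496.5044... → 496.50.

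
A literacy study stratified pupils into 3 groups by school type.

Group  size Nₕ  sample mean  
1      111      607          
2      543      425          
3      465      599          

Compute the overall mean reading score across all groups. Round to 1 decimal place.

515.4

N = 1119; weights Wₕ = Nₕ/N = (0.0992, 0.4853, 0.4155).
x̄_st = Σ Wₕ·x̄ₕ = 0.0992·607 + 0.4853·425 + 0.4155·599 ≈ 515.359...
→ 515.4.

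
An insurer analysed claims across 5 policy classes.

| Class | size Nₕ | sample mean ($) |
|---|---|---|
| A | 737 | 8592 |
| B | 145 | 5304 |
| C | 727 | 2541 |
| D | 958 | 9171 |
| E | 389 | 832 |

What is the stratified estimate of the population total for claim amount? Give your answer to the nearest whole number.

18058157

A: 737·8592 = 6332304
B: 145·5304 = 769080
C: 727·2541 = 1847307
D: 958·9171 = 8785818
E: 389·832 = 323648
τ̂ = Σ Nₕx̄ₕ = 18058157.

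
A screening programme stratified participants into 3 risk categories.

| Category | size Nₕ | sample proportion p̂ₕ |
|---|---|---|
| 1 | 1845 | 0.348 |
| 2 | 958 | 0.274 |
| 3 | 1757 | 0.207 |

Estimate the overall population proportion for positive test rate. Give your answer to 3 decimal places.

0.278

N = 1845 + 958 + 1757 = 4560.
Overall proportion = Σ (Nₕ/N)·p̂ₕ.
Σ Nₕp̂ₕ = 642.06 + 262.492 + 363.699 = 1268.251.
1268.251 / 4560 = 0.27813... → 0.278.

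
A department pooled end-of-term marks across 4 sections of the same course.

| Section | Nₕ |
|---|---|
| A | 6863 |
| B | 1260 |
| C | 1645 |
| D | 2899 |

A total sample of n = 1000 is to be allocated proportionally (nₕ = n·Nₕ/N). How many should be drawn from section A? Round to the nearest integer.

542

N = 6863 + 1260 + 1645 + 2899 = 12667.
n_A = 1000·6863/12667 = 541.802... → 542.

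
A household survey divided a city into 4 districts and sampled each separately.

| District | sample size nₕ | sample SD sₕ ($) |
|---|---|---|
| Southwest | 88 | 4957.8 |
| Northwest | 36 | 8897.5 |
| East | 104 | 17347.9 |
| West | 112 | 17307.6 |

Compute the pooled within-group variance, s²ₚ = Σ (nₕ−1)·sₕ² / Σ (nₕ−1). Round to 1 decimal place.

205825687.4

Degrees of freedom: 87 + 35 + 103 + 111 = 336.
Σ(nₕ−1)sₕ² = 87·24579780.84 + 35·79165506.25 + 103·300949634.41 + 111·299553017.76 = 69157430967.42.
s²ₚ = 69157430967.42 / 336 = 205825687.403... → 205825687.4.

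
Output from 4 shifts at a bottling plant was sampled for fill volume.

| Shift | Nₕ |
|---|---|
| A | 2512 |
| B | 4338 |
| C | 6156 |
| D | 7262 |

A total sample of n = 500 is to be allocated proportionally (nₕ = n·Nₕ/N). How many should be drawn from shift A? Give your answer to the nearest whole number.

62

N = 2512 + 4338 + 6156 + 7262 = 20268.
n_A = 500·2512/20268 = 61.970... → 62.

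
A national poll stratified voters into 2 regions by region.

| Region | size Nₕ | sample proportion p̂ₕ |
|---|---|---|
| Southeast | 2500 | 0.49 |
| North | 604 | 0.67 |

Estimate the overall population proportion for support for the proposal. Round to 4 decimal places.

Wₕ = Nₕ/N with N = 3104: 0.8054, 0.1946.
p̂_st = 0.8054·0.49 + 0.1946·0.67 ≈ 0.525026... → 0.5250.

0.5250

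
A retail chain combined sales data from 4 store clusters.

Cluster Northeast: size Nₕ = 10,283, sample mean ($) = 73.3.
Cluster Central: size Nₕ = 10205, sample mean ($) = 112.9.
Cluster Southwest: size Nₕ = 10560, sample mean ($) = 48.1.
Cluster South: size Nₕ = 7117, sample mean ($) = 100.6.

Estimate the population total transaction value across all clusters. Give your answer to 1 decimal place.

Northeast: 10283·73.3 = 753743.9
Central: 10205·112.9 = 1152144.5
Southwest: 10560·48.1 = 507936
South: 7117·100.6 = 715970.2
τ̂ = Σ Nₕx̄ₕ = 3129794.6.

3129794.6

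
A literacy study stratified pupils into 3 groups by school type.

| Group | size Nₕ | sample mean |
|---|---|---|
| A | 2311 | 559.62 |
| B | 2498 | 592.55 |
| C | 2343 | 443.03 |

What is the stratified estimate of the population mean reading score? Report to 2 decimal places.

x̄_st = (Σ Nₕx̄ₕ) / (Σ Nₕ) = (2311·559.62 + 2498·592.55 + 2343·443.03) / 7152
= 3811491.01 / 7152 = 532.9266... → 532.93.

532.93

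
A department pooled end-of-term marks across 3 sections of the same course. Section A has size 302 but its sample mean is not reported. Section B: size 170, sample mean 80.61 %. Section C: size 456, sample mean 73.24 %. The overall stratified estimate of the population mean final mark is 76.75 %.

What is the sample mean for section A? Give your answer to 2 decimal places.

N = 302 + 170 + 456 = 928.
Overall total = μ·N = 76.75·928 = 71224.
Subtract the known strata: 170·80.61 + 456·73.24 = 47101.14.
Remaining total for section A: 71224 − 47101.14 = 24122.86.
Divide by its size: 24122.86 / 302 = 79.8770... → 79.88.

79.88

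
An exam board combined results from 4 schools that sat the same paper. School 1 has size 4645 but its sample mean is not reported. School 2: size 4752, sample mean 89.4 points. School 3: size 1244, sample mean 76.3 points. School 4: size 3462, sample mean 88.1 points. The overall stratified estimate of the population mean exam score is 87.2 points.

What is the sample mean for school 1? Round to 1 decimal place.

Σ Nₕx̄ₕ = N·μ, so 4645·x̄_1 = 14103·87.2 − (4752·89.4 + 1244·76.3 + 3462·88.1).
= 1229781.6 − 824748.2 = 405033.4.
x̄_1 = 405033.4 / 4645 = 87.198... → 87.2.

87.2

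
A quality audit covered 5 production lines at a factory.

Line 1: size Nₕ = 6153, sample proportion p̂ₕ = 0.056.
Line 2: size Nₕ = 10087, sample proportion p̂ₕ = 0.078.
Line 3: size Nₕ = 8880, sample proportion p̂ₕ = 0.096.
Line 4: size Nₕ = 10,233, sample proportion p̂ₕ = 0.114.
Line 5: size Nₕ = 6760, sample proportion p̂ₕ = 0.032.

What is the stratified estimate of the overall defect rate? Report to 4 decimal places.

0.0799

Wₕ = Nₕ/N with N = 42113: 0.1461, 0.2395, 0.2109, 0.2430, 0.1605.
p̂_st = 0.1461·0.056 + 0.2395·0.078 + 0.2109·0.096 + 0.2430·0.114 + 0.1605·0.032 ≈ 0.079945... → 0.0799.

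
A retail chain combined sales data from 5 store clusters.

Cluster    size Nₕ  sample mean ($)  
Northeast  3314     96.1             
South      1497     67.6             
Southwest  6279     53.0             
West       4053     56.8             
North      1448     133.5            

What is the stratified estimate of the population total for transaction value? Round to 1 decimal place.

1175978.0

Northeast: 3314·96.1 = 318475.4
South: 1497·67.6 = 101197.2
Southwest: 6279·53.0 = 332787
West: 4053·56.8 = 230210.4
North: 1448·133.5 = 193308
τ̂ = Σ Nₕx̄ₕ = 1175978.0.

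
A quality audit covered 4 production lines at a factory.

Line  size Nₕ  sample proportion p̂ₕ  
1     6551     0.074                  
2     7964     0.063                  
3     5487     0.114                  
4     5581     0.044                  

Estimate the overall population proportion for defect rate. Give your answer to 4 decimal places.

0.0726

N = 6551 + 7964 + 5487 + 5581 = 25583.
Overall proportion = Σ (Nₕ/N)·p̂ₕ.
Σ Nₕp̂ₕ = 484.774 + 501.732 + 625.518 + 245.564 = 1857.588.
1857.588 / 25583 = 0.072610... → 0.0726.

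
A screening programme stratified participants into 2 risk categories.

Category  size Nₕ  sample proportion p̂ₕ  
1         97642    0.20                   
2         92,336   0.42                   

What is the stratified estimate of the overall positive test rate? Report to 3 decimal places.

N = 97642 + 92336 = 189978.
Overall proportion = Σ (Nₕ/N)·p̂ₕ.
Σ Nₕp̂ₕ = 19528.4 + 38781.12 = 58309.52.
58309.52 / 189978 = 0.30693... → 0.307.

0.307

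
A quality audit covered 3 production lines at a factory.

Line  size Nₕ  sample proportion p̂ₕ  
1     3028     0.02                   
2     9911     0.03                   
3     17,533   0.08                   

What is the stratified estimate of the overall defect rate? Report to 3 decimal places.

0.058

Wₕ = Nₕ/N with N = 30472: 0.0994, 0.3252, 0.5754.
p̂_st = 0.0994·0.02 + 0.3252·0.03 + 0.5754·0.08 ≈ 0.05778... → 0.058.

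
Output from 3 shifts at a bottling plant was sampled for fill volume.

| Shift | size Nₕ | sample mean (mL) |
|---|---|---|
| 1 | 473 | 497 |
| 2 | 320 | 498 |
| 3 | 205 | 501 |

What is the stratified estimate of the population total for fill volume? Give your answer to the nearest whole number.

497146

1: 473·497 = 235081
2: 320·498 = 159360
3: 205·501 = 102705
τ̂ = Σ Nₕx̄ₕ = 497146.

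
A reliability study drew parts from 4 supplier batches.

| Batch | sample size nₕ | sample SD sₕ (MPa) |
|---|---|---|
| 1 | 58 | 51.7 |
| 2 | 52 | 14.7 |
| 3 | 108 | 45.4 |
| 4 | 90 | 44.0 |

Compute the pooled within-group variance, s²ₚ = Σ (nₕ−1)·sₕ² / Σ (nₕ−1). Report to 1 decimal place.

1829.7

Degrees of freedom: 57 + 51 + 107 + 89 = 304.
Σ(nₕ−1)sₕ² = 57·2672.89 + 51·216.09 + 107·2061.16 + 89·1936 = 556223.44.
s²ₚ = 556223.44 / 304 = 1829.682... → 1829.7.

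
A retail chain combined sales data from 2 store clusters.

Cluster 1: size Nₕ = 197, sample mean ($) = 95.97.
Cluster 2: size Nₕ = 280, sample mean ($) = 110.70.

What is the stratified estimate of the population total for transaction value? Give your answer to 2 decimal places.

Estimate total by summing Nₕ·x̄ₕ over strata.
197·95.97 + 280·110.70 = 18906.09 + 30996 = 49902.09.

49902.09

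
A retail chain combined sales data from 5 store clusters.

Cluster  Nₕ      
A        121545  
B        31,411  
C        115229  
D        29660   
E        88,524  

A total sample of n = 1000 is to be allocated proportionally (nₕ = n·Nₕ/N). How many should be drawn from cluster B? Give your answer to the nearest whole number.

N = 121545 + 31411 + 115229 + 29660 + 88524 = 386369.
n_B = 1000·31411/386369 = 81.298... → 81.

81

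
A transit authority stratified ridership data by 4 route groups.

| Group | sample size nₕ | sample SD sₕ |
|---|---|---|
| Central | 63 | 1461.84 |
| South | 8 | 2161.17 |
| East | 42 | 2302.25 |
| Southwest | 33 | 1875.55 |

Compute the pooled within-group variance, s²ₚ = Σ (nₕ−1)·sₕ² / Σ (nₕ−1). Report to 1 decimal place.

3486392.1

Degrees of freedom: 62 + 7 + 41 + 32 = 142.
Σ(nₕ−1)sₕ² = 62·2136976.1856 + 7·4670655.7689 + 41·5300355.0625 + 32·3517687.8025 = 495067681.132.
s²ₚ = 495067681.132 / 142 = 3486392.121... → 3486392.1.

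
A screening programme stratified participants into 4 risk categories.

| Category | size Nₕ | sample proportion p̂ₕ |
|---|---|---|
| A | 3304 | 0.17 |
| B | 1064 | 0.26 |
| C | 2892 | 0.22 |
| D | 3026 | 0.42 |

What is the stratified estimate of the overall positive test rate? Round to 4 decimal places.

0.2669

N = 3304 + 1064 + 2892 + 3026 = 10286.
Overall proportion = Σ (Nₕ/N)·p̂ₕ.
Σ Nₕp̂ₕ = 561.68 + 276.64 + 636.24 + 1270.92 = 2745.48.
2745.48 / 10286 = 0.266914... → 0.2669.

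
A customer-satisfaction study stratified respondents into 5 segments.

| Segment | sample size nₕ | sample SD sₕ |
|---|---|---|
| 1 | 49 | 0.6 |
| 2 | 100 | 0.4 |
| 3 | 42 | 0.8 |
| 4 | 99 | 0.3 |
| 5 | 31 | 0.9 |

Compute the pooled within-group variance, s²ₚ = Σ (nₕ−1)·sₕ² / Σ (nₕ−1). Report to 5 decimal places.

0.29266

Degrees of freedom: 48 + 99 + 41 + 98 + 30 = 316.
Σ(nₕ−1)sₕ² = 48·0.36 + 99·0.16 + 41·0.64 + 98·0.09 + 30·0.81 = 92.48.
s²ₚ = 92.48 / 316 = 0.2926582... → 0.29266.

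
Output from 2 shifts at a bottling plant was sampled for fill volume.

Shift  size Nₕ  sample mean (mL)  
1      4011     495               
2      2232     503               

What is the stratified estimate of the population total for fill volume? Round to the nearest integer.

Population total = Σ Nₕ·x̄ₕ (each stratum's size times its mean).
4011·495 + 2232·503 = 1985445 + 1122696 = 3108141.

3108141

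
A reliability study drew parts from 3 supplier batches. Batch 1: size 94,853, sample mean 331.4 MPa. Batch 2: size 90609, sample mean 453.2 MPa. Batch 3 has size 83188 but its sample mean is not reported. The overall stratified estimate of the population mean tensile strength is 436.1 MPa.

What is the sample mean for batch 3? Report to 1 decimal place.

536.9

Σ Nₕx̄ₕ = N·μ, so 83188·x̄_3 = 268650·436.1 − (94853·331.4 + 90609·453.2).
= 117158265 − 72498283 = 44659982.
x̄_3 = 44659982 / 83188 = 536.856... → 536.9.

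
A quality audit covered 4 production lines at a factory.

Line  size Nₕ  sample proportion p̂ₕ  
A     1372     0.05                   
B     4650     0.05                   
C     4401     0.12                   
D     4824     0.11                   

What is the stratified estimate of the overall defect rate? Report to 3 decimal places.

0.089

Wₕ = Nₕ/N with N = 15247: 0.0900, 0.3050, 0.2886, 0.3164.
p̂_st = 0.0900·0.05 + 0.3050·0.05 + 0.2886·0.12 + 0.3164·0.11 ≈ 0.08919... → 0.089.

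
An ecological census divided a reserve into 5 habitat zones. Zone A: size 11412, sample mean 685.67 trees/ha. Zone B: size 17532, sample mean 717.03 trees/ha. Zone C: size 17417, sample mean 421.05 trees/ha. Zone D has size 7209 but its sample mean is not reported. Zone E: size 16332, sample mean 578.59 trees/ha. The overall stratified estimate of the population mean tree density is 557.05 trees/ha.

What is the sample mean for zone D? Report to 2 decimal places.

N = 11412 + 17532 + 17417 + 7209 + 16332 = 69902.
Overall total = μ·N = 557.05·69902 = 38938909.1.
Subtract the known strata: 11412·685.67 + 17532·717.03 + 17417·421.05 + 16332·578.59 = 37178795.73.
Remaining total for zone D: 38938909.1 − 37178795.73 = 1760113.37.
Divide by its size: 1760113.37 / 7209 = 244.1550... → 244.15.

244.15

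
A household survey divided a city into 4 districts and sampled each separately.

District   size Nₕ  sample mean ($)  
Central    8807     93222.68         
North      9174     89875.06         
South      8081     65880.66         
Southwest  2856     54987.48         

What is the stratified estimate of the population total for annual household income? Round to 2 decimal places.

2334951799.54

Population total = Σ Nₕ·x̄ₕ (each stratum's size times its mean).
8807·93222.68 + 9174·89875.06 + 8081·65880.66 + 2856·54987.48 = 821012142.76 + 824513800.44 + 532381613.46 + 157044242.88 = 2334951799.54.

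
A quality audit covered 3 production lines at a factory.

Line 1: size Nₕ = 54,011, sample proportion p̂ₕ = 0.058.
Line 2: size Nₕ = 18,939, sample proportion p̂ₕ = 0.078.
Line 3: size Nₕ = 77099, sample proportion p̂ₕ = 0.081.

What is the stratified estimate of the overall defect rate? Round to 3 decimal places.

Wₕ = Nₕ/N with N = 150049: 0.3600, 0.1262, 0.5138.
p̂_st = 0.3600·0.058 + 0.1262·0.078 + 0.5138·0.081 ≈ 0.07234... → 0.072.

0.072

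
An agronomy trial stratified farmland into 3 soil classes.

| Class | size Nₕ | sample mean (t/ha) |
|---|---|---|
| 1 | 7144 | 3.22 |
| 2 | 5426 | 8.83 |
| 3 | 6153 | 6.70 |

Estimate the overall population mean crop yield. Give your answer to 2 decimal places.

5.99

x̄_st = (Σ Nₕx̄ₕ) / (Σ Nₕ) = (7144·3.22 + 5426·8.83 + 6153·6.70) / 18723
= 112140.36 / 18723 = 5.9894... → 5.99.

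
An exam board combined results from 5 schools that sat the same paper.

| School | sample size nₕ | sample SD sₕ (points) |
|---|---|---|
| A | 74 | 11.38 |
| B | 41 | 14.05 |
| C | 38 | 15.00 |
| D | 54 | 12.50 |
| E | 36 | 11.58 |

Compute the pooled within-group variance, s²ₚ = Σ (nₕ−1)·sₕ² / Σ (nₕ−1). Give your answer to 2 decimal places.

162.39

A: (74−1)·11.38² = 73·129.5044 = 9453.8212
B: (41−1)·14.05² = 40·197.4025 = 7896.1
C: (38−1)·15.00² = 37·225 = 8325
D: (54−1)·12.50² = 53·156.25 = 8281.25
E: (36−1)·11.58² = 35·134.0964 = 4693.374
Numerator = 38649.5452; denominator = Σ(nₕ−1) = 238.
s²ₚ = 38649.5452/238 = 162.3930... → 162.39.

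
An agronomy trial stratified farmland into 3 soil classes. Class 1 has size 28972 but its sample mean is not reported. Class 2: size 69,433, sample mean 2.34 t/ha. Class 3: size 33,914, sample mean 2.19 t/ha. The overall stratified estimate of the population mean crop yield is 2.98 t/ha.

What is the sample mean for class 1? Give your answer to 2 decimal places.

5.44

Σ Nₕx̄ₕ = N·μ, so 28972·x̄_1 = 132319·2.98 − (69433·2.34 + 33914·2.19).
= 394310.62 − 236744.88 = 157565.74.
x̄_1 = 157565.74 / 28972 = 5.4386... → 5.44.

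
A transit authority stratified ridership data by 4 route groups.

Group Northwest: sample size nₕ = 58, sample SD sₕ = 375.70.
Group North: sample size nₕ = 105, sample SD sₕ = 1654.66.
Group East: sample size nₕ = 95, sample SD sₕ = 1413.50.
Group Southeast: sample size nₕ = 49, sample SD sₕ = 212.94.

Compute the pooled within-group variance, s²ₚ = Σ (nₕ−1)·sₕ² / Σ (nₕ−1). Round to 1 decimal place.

Northwest: (58−1)·375.70² = 57·141150.49 = 8045577.93
North: (105−1)·1654.66² = 104·2737899.7156 = 284741570.4224
East: (95−1)·1413.50² = 94·1997982.25 = 187810331.5
Southeast: (49−1)·212.94² = 48·45343.4436 = 2176485.2928
Numerator = 482773965.1452; denominator = Σ(nₕ−1) = 303.
s²ₚ = 482773965.1452/303 = 1593313.416... → 1593313.4.

1593313.4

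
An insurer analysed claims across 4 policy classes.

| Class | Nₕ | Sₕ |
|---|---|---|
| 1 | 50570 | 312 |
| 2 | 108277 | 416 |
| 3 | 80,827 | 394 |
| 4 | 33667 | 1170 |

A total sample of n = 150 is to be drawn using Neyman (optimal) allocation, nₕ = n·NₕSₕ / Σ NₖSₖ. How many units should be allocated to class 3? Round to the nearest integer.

36

Σ NₕSₕ = 50570·312 + 108277·416 + 80827·394 + 33667·1170 = 132057300.
Share for 3: 31845838/132057300 = 0.24115.
n_3 = 150 × 0.24115 = 36.173... → 36.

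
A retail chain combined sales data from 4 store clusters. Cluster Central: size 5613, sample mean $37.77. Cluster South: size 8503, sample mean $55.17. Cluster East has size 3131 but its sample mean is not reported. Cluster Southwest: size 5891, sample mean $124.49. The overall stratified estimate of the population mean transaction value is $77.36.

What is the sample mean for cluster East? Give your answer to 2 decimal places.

Σ Nₕx̄ₕ = N·μ, so 3131·x̄_East = 23138·77.36 − (5613·37.77 + 8503·55.17 + 5891·124.49).
= 1789955.68 − 1414484.11 = 375471.57.
x̄_East = 375471.57 / 3131 = 119.9207... → 119.92.

119.92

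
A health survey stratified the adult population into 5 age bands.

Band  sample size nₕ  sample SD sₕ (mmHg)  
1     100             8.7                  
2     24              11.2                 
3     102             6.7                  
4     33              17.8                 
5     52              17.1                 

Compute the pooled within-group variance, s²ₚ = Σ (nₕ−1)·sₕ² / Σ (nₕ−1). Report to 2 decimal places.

1: (100−1)·8.7² = 99·75.69 = 7493.31
2: (24−1)·11.2² = 23·125.44 = 2885.12
3: (102−1)·6.7² = 101·44.89 = 4533.89
4: (33−1)·17.8² = 32·316.84 = 10138.88
5: (52−1)·17.1² = 51·292.41 = 14912.91
Numerator = 39964.11; denominator = Σ(nₕ−1) = 306.
s²ₚ = 39964.11/306 = 130.6017... → 130.60.

130.60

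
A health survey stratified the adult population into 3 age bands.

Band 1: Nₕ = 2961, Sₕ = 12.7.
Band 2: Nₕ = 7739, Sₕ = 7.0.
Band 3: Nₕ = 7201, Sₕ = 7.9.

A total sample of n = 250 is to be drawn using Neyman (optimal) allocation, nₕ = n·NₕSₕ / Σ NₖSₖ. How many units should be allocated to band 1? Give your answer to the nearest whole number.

Σ NₕSₕ = 2961·12.7 + 7739·7.0 + 7201·7.9 = 148665.6.
Share for 1: 37604.7/148665.6 = 0.25295.
n_1 = 250 × 0.25295 = 63.237... → 63.

63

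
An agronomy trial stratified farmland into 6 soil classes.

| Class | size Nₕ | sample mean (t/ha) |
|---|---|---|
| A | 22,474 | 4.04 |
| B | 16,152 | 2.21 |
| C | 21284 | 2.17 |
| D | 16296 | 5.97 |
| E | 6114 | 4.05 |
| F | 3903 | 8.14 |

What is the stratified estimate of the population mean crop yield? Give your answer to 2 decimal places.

3.79

N = 22474 + 16152 + 21284 + 16296 + 6114 + 3903 = 86223.
Weight each subgroup mean by Nₕ/N and sum.
Σ Nₕx̄ₕ = 22474·4.04 + 16152·2.21 + 21284·2.17 + 16296·5.97 + 6114·4.05 + 3903·8.14 = 90794.96 + 35695.92 + 46186.28 + 97287.12 + 24761.7 + 31770.42 = 326496.4.
Divide by N: 326496.4 / 86223 = 3.7867... → 3.79.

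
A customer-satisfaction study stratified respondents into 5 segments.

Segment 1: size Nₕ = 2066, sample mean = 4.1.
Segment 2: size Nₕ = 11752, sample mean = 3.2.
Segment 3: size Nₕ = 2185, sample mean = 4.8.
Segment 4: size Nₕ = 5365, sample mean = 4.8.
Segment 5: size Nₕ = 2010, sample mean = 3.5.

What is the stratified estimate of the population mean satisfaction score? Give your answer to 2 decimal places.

x̄_st = (Σ Nₕx̄ₕ) / (Σ Nₕ) = (2066·4.1 + 11752·3.2 + 2185·4.8 + 5365·4.8 + 2010·3.5) / 23378
= 89352 / 23378 = 3.8221... → 3.82.

3.82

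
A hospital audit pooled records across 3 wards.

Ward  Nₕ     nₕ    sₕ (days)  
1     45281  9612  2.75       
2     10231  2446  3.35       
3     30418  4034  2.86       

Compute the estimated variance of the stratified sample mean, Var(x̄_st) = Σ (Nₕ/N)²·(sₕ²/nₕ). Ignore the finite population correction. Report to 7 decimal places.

0.0005376

N = 85930. Term for each stratum: Wₕ²sₕ²/nₕ.
Var(x̄_st) = 0.0002184711 + 0.0000650399 + 0.0002540785 = 0.0005375895 → 0.0005376.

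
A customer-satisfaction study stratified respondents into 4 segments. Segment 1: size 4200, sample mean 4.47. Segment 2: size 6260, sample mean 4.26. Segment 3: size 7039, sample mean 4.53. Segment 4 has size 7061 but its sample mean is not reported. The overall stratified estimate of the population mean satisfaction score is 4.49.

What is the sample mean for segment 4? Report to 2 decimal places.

4.67

N = 4200 + 6260 + 7039 + 7061 = 24560.
Overall total = μ·N = 4.49·24560 = 110274.4.
Subtract the known strata: 4200·4.47 + 6260·4.26 + 7039·4.53 = 77328.27.
Remaining total for segment 4: 110274.4 − 77328.27 = 32946.13.
Divide by its size: 32946.13 / 7061 = 4.6659... → 4.67.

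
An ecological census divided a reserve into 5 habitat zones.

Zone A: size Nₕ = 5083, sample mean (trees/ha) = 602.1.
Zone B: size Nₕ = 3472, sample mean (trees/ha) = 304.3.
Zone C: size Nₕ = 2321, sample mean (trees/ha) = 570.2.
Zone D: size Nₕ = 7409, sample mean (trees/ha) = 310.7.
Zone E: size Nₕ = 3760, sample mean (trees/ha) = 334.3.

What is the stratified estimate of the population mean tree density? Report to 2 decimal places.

408.23

N = 5083 + 3472 + 2321 + 7409 + 3760 = 22045.
The stratified mean weights each stratum mean by its population share Nₕ/N.
Σ Nₕx̄ₕ = 5083·602.1 + 3472·304.3 + 2321·570.2 + 7409·310.7 + 3760·334.3 = 3060474.3 + 1056529.6 + 1323434.2 + 2301976.3 + 1256968 = 8999382.4.
Divide by N: 8999382.4 / 22045 = 408.2278... → 408.23.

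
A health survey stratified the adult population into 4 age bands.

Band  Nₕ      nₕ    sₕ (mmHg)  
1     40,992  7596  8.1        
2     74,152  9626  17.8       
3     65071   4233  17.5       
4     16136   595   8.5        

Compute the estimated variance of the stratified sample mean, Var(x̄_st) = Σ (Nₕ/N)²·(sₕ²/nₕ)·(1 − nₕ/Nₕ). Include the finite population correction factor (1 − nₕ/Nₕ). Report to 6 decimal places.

0.012610

N = 196351; Wₕ = Nₕ/N.
band 1: (40992/196351)²·8.1²/7596·(1 − 7596/40992) = 0.000306699
band 2: (74152/196351)²·17.8²/9626·(1 − 9626/74152) = 0.004084939
band 3: (65071/196351)²·17.5²/4233·(1 − 4233/65071) = 0.007428891
band 4: (16136/196351)²·8.5²/595·(1 − 595/16136) = 0.000789822
Sum = 0.012610351 → 0.012610.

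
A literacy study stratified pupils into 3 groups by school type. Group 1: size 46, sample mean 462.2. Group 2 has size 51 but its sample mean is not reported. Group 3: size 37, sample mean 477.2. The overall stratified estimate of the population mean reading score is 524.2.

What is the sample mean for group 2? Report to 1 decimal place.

N = 46 + 51 + 37 = 134.
Overall total = μ·N = 524.2·134 = 70242.8.
Subtract the known strata: 46·462.2 + 37·477.2 = 38917.6.
Remaining total for group 2: 70242.8 − 38917.6 = 31325.2.
Divide by its size: 31325.2 / 51 = 614.220... → 614.2.

614.2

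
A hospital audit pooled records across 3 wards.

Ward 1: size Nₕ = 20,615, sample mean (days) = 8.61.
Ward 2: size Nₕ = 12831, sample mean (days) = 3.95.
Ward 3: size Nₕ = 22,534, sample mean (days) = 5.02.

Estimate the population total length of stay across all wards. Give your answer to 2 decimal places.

341298.28

1: 20615·8.61 = 177495.15
2: 12831·3.95 = 50682.45
3: 22534·5.02 = 113120.68
τ̂ = Σ Nₕx̄ₕ = 341298.28.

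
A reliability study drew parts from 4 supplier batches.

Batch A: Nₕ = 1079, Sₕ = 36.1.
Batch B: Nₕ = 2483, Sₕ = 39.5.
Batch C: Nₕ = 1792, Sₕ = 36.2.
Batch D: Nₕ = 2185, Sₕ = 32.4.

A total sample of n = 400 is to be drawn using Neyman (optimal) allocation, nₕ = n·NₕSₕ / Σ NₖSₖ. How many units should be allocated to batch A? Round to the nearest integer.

57

A: NₕSₕ = 1079·36.1 = 38951.9
B: NₕSₕ = 2483·39.5 = 98078.5
C: NₕSₕ = 1792·36.2 = 64870.4
D: NₕSₕ = 2185·32.4 = 70794
Σ NₕSₕ = 272694.8.
n_A = 400·38951.9/272694.8 = 57.136... → 57.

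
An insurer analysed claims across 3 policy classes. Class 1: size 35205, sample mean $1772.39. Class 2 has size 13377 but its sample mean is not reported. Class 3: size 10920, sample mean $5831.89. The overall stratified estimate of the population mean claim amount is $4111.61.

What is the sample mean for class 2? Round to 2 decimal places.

8863.56

N = 35205 + 13377 + 10920 = 59502.
Overall total = μ·N = 4111.61·59502 = 244649018.22.
Subtract the known strata: 35205·1772.39 + 10920·5831.89 = 126081228.75.
Remaining total for class 2: 244649018.22 − 126081228.75 = 118567789.47.
Divide by its size: 118567789.47 / 13377 = 8863.5561... → 8863.56.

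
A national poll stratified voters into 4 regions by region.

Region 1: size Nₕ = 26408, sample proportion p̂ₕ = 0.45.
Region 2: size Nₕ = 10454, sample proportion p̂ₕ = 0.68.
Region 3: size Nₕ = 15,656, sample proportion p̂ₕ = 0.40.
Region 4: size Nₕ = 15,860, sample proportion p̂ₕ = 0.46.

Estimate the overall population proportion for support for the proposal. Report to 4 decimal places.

N = 26408 + 10454 + 15656 + 15860 = 68378.
Overall proportion = Σ (Nₕ/N)·p̂ₕ.
Σ Nₕp̂ₕ = 11883.6 + 7108.72 + 6262.4 + 7295.6 = 32550.32.
32550.32 / 68378 = 0.476035... → 0.4760.

0.4760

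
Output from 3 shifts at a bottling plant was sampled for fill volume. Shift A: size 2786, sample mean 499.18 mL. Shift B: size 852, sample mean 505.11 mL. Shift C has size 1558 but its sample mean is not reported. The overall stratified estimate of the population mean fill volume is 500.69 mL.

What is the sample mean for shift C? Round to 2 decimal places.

N = 2786 + 852 + 1558 = 5196.
Overall total = μ·N = 500.69·5196 = 2601585.24.
Subtract the known strata: 2786·499.18 + 852·505.11 = 1821069.2.
Remaining total for shift C: 2601585.24 − 1821069.2 = 780516.04.
Divide by its size: 780516.04 / 1558 = 500.9731... → 500.97.

500.97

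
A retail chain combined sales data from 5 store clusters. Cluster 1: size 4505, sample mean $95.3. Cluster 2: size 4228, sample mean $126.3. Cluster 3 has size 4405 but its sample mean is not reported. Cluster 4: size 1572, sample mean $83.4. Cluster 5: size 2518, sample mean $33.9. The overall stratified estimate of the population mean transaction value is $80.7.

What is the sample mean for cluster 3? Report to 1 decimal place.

N = 4505 + 4228 + 4405 + 1572 + 2518 = 17228.
Overall total = μ·N = 80.7·17228 = 1390299.6.
Subtract the known strata: 4505·95.3 + 4228·126.3 + 1572·83.4 + 2518·33.9 = 1179787.9.
Remaining total for cluster 3: 1390299.6 − 1179787.9 = 210511.7.
Divide by its size: 210511.7 / 4405 = 47.789... → 47.8.

47.8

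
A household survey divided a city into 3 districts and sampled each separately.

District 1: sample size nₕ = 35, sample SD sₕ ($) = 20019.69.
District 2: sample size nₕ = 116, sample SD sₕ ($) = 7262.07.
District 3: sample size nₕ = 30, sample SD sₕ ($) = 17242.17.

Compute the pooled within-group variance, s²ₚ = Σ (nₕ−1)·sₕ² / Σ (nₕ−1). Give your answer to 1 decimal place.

1: (35−1)·20019.69² = 34·400787987.6961 = 13626791581.6674
2: (116−1)·7262.07² = 115·52737660.6849 = 6064830978.7635
3: (30−1)·17242.17² = 29·297292426.3089 = 8621480362.9581
Numerator = 28313102923.389; denominator = Σ(nₕ−1) = 178.
s²ₚ = 28313102923.389/178 = 159062375.974... → 159062376.0.

159062376.0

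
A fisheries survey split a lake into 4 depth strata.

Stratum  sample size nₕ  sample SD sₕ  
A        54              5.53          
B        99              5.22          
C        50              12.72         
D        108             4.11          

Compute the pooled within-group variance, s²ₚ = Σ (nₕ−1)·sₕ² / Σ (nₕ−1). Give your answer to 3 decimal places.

45.690

Degrees of freedom: 53 + 98 + 49 + 107 = 307.
Σ(nₕ−1)sₕ² = 53·30.5809 + 98·27.2484 + 49·161.7984 + 107·16.8921 = 14026.7072.
s²ₚ = 14026.7072 / 307 = 45.6896 → 45.690.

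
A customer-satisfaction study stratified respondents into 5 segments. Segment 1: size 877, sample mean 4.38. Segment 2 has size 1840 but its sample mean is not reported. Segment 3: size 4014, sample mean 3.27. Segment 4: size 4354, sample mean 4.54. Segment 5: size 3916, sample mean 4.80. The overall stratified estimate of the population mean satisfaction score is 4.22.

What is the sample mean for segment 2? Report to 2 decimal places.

N = 877 + 1840 + 4014 + 4354 + 3916 = 15001.
Overall total = μ·N = 4.22·15001 = 63304.22.
Subtract the known strata: 877·4.38 + 4014·3.27 + 4354·4.54 + 3916·4.80 = 55531.
Remaining total for segment 2: 63304.22 − 55531 = 7773.22.
Divide by its size: 7773.22 / 1840 = 4.2246... → 4.22.

4.22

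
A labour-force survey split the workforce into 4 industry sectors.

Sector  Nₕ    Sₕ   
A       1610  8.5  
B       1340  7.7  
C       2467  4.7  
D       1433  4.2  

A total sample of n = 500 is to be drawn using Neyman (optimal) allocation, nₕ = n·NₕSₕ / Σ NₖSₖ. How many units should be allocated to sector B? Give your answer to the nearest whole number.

124

A: NₕSₕ = 1610·8.5 = 13685
B: NₕSₕ = 1340·7.7 = 10318
C: NₕSₕ = 2467·4.7 = 11594.9
D: NₕSₕ = 1433·4.2 = 6018.6
Σ NₕSₕ = 41616.5.
n_B = 500·10318/41616.5 = 123.965... → 124.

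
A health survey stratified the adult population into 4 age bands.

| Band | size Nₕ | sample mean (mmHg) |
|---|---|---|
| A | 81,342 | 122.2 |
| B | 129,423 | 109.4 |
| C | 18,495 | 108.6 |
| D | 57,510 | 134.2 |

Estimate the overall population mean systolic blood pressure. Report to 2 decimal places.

117.95

N = 81342 + 129423 + 18495 + 57510 = 286770.
Weight each subgroup mean by Nₕ/N and sum.
Σ Nₕx̄ₕ = 81342·122.2 + 129423·109.4 + 18495·108.6 + 57510·134.2 = 9939992.4 + 14158876.2 + 2008557 + 7717842 = 33825267.6.
Divide by N: 33825267.6 / 286770 = 117.9526... → 117.95.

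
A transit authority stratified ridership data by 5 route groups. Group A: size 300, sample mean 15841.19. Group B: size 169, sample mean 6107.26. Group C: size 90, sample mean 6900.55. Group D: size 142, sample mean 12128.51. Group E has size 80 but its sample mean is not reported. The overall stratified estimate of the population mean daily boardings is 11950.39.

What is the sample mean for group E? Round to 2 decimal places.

N = 300 + 169 + 90 + 142 + 80 = 781.
Overall total = μ·N = 11950.39·781 = 9333254.59.
Subtract the known strata: 300·15841.19 + 169·6107.26 + 90·6900.55 + 142·12128.51 = 8127781.86.
Remaining total for group E: 9333254.59 − 8127781.86 = 1205472.73.
Divide by its size: 1205472.73 / 80 = 15068.4091... → 15068.41.

15068.41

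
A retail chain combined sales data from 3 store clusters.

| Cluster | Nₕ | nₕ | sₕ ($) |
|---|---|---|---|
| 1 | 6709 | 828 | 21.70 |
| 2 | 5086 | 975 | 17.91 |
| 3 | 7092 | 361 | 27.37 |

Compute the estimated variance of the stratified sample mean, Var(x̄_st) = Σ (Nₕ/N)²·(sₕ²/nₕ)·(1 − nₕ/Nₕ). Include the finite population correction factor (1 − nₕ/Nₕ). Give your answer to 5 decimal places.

N = 18887; Wₕ = Nₕ/N.
cluster 1: (6709/18887)²·21.70²/828·(1 − 828/6709) = 0.06290311
cluster 2: (5086/18887)²·17.91²/975·(1 − 975/5086) = 0.01928344
cluster 3: (7092/18887)²·27.37²/361·(1 − 361/7092) = 0.27769288
Sum = 0.35987943 → 0.35988.

0.35988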